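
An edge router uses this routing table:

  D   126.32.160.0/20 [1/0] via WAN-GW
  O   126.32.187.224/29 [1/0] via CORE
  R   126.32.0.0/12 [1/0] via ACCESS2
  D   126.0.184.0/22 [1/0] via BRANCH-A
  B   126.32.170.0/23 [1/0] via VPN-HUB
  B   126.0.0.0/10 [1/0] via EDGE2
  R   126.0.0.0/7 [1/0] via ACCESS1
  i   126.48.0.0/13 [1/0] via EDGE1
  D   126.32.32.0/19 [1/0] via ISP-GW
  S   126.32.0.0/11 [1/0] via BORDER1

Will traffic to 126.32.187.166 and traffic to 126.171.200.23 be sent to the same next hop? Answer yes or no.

no

126.32.187.166: longest match 126.32.0.0/12 -> ACCESS2
126.171.200.23: longest match 126.0.0.0/7 -> ACCESS1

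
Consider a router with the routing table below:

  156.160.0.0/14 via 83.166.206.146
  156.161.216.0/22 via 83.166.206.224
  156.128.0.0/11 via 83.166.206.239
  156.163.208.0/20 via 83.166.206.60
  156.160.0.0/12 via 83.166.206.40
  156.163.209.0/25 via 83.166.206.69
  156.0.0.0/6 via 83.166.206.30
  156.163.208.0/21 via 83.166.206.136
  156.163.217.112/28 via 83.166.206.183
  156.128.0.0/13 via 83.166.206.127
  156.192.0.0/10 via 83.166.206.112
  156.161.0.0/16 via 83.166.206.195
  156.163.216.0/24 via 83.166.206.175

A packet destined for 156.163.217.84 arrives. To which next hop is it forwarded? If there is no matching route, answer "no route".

Routes whose prefix contains 156.163.217.84:
  156.0.0.0/6 (156.0.0.0 - 159.255.255.255) -> 83.166.206.30
  156.160.0.0/12 (156.160.0.0 - 156.175.255.255) -> 83.166.206.40
  156.160.0.0/14 (156.160.0.0 - 156.163.255.255) -> 83.166.206.146
  156.163.208.0/20 (156.163.208.0 - 156.163.223.255) -> 83.166.206.60
More-specific entries that do NOT match:
  156.163.217.112/28 (156.163.217.112 - 156.163.217.127) does not contain 156.163.217.84
  156.163.209.0/25 (156.163.209.0 - 156.163.209.127) does not contain 156.163.217.84
  156.163.216.0/24 (156.163.216.0 - 156.163.216.255) does not contain 156.163.217.84
  156.161.216.0/22 (156.161.216.0 - 156.161.219.255) does not contain 156.163.217.84
  156.163.208.0/21 (156.163.208.0 - 156.163.215.255) does not contain 156.163.217.84
Longest matching prefix is /20 -> next hop 83.166.206.60.

83.166.206.60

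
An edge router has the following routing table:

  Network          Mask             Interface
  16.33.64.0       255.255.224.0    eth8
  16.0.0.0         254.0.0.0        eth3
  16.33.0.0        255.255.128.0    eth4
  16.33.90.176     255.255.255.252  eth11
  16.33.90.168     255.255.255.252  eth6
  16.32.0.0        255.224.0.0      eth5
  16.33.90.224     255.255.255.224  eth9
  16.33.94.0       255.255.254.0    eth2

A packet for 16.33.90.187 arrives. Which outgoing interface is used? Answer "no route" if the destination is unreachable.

Routes whose prefix contains 16.33.90.187:
  16.0.0.0/7 (16.0.0.0 - 17.255.255.255) -> eth3
  16.32.0.0/11 (16.32.0.0 - 16.63.255.255) -> eth5
  16.33.0.0/17 (16.33.0.0 - 16.33.127.255) -> eth4
  16.33.64.0/19 (16.33.64.0 - 16.33.95.255) -> eth8
More-specific entries that do NOT match:
  16.33.90.176/30 (16.33.90.176 - 16.33.90.179) does not contain 16.33.90.187
  16.33.90.168/30 (16.33.90.168 - 16.33.90.171) does not contain 16.33.90.187
  16.33.90.224/27 (16.33.90.224 - 16.33.90.255) does not contain 16.33.90.187
  16.33.94.0/23 (16.33.94.0 - 16.33.95.255) does not contain 16.33.90.187
Longest matching prefix is /19 -> interface eth8.

eth8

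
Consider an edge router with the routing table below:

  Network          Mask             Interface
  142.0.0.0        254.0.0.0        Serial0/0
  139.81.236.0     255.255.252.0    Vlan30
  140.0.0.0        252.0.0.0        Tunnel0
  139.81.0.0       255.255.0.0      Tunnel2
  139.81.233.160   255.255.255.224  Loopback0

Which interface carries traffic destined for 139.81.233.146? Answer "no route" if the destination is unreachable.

Tunnel2

Routes whose prefix contains 139.81.233.146:
  139.81.0.0/16 (139.81.0.0 - 139.81.255.255) -> Tunnel2
More-specific entries that do NOT match:
  139.81.233.160/27 (139.81.233.160 - 139.81.233.191) does not contain 139.81.233.146
  139.81.236.0/22 (139.81.236.0 - 139.81.239.255) does not contain 139.81.233.146
Longest matching prefix is /16 -> interface Tunnel2.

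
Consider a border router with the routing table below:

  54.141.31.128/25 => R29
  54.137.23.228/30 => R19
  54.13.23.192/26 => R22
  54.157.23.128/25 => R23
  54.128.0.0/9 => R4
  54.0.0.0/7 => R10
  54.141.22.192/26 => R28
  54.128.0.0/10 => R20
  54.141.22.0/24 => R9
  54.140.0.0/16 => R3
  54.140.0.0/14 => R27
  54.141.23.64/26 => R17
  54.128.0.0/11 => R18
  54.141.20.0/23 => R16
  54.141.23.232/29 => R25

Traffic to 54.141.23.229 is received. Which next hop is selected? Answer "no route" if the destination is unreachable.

Routes whose prefix contains 54.141.23.229:
  54.0.0.0/7 (54.0.0.0 - 55.255.255.255) -> R10
  54.128.0.0/9 (54.128.0.0 - 54.255.255.255) -> R4
  54.128.0.0/10 (54.128.0.0 - 54.191.255.255) -> R20
  54.128.0.0/11 (54.128.0.0 - 54.159.255.255) -> R18
  54.140.0.0/14 (54.140.0.0 - 54.143.255.255) -> R27
More-specific entries that do NOT match:
  54.137.23.228/30 (54.137.23.228 - 54.137.23.231) does not contain 54.141.23.229
  54.141.23.232/29 (54.141.23.232 - 54.141.23.239) does not contain 54.141.23.229
  54.13.23.192/26 (54.13.23.192 - 54.13.23.255) does not contain 54.141.23.229
  54.141.22.192/26 (54.141.22.192 - 54.141.22.255) does not contain 54.141.23.229
  54.141.23.64/26 (54.141.23.64 - 54.141.23.127) does not contain 54.141.23.229
  54.141.31.128/25 (54.141.31.128 - 54.141.31.255) does not contain 54.141.23.229
  54.157.23.128/25 (54.157.23.128 - 54.157.23.255) does not contain 54.141.23.229
  54.141.22.0/24 (54.141.22.0 - 54.141.22.255) does not contain 54.141.23.229
  54.141.20.0/23 (54.141.20.0 - 54.141.21.255) does not contain 54.141.23.229
  54.140.0.0/16 (54.140.0.0 - 54.140.255.255) does not contain 54.141.23.229
Longest matching prefix is /14 -> next hop R27.

R27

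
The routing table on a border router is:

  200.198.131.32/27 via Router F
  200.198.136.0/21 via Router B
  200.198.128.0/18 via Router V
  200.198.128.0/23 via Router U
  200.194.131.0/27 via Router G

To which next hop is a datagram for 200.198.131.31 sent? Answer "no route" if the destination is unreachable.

Router V

Routes whose prefix contains 200.198.131.31:
  200.198.128.0/18 (200.198.128.0 - 200.198.191.255) -> Router V
More-specific entries that do NOT match:
  200.198.131.32/27 (200.198.131.32 - 200.198.131.63) does not contain 200.198.131.31
  200.194.131.0/27 (200.194.131.0 - 200.194.131.31) does not contain 200.198.131.31
  200.198.128.0/23 (200.198.128.0 - 200.198.129.255) does not contain 200.198.131.31
  200.198.136.0/21 (200.198.136.0 - 200.198.143.255) does not contain 200.198.131.31
Longest matching prefix is /18 -> next hop Router V.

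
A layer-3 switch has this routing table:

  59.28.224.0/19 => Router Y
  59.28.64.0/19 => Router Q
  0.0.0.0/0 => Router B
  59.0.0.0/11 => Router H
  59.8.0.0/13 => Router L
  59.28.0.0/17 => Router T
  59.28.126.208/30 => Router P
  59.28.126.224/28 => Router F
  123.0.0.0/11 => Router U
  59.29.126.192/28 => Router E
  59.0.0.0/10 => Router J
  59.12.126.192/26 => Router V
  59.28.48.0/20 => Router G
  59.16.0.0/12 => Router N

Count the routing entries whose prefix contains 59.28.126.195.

Prefixes containing 59.28.126.195:
  0.0.0.0/0 (default, matches everything)
  59.0.0.0/10 (59.0.0.0 - 59.63.255.255)
  59.0.0.0/11 (59.0.0.0 - 59.31.255.255)
  59.16.0.0/12 (59.16.0.0 - 59.31.255.255)
  59.28.0.0/17 (59.28.0.0 - 59.28.127.255)
Total matching entries: 5.

5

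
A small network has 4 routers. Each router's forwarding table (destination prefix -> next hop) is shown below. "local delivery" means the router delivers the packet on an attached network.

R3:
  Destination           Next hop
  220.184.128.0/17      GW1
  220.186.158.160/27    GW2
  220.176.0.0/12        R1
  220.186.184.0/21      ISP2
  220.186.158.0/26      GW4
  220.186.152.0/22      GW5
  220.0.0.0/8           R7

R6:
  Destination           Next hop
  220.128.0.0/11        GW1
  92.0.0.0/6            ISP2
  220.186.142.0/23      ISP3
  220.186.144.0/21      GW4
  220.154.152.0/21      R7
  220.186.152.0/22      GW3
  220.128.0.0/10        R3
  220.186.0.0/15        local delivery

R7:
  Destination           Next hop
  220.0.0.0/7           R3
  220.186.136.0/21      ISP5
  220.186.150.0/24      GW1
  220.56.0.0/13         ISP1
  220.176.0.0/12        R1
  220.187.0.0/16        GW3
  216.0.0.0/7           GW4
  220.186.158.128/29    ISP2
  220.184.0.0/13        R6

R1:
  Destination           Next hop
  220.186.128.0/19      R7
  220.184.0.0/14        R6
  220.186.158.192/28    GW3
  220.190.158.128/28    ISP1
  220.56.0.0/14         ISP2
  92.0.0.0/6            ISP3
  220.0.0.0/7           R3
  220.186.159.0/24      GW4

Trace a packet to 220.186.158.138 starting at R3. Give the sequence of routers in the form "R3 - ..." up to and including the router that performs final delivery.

At R3: longest match for 220.186.158.138 is 220.176.0.0/12 -> R1
At R1: longest match for 220.186.158.138 is 220.186.128.0/19 -> R7
At R7: longest match for 220.186.158.138 is 220.184.0.0/13 -> R6
At R6: longest match for 220.186.158.138 is 220.186.0.0/15 -> local delivery

R3 - R1 - R7 - R6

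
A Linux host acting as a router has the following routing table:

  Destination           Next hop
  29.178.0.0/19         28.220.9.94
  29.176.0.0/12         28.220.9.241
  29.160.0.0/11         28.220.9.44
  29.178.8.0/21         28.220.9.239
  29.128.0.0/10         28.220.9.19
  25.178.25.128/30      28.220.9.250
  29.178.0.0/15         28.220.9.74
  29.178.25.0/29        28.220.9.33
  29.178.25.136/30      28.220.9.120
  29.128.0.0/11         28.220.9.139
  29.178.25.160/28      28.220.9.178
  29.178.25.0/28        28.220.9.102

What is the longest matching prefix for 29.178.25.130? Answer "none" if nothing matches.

Entries matching 29.178.25.130:
  29.128.0.0/10 (29.128.0.0 - 29.191.255.255)
  29.160.0.0/11 (29.160.0.0 - 29.191.255.255)
  29.176.0.0/12 (29.176.0.0 - 29.191.255.255)
  29.178.0.0/15 (29.178.0.0 - 29.179.255.255)
  29.178.0.0/19 (29.178.0.0 - 29.178.31.255)
Most specific is 29.178.0.0/19.

29.178.0.0/19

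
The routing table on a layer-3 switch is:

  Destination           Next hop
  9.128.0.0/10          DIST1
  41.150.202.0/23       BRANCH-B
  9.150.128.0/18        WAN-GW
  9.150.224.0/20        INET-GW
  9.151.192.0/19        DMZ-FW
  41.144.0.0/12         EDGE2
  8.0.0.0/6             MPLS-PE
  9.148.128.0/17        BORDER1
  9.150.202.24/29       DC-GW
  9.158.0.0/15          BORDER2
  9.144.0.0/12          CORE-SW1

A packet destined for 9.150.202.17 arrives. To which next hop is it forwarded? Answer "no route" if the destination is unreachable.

Routes whose prefix contains 9.150.202.17:
  8.0.0.0/6 (8.0.0.0 - 11.255.255.255) -> MPLS-PE
  9.128.0.0/10 (9.128.0.0 - 9.191.255.255) -> DIST1
  9.144.0.0/12 (9.144.0.0 - 9.159.255.255) -> CORE-SW1
More-specific entries that do NOT match:
  9.150.202.24/29 (9.150.202.24 - 9.150.202.31) does not contain 9.150.202.17
  41.150.202.0/23 (41.150.202.0 - 41.150.203.255) does not contain 9.150.202.17
  9.150.224.0/20 (9.150.224.0 - 9.150.239.255) does not contain 9.150.202.17
  9.151.192.0/19 (9.151.192.0 - 9.151.223.255) does not contain 9.150.202.17
  9.150.128.0/18 (9.150.128.0 - 9.150.191.255) does not contain 9.150.202.17
  9.148.128.0/17 (9.148.128.0 - 9.148.255.255) does not contain 9.150.202.17
  9.158.0.0/15 (9.158.0.0 - 9.159.255.255) does not contain 9.150.202.17
Longest matching prefix is /12 -> next hop CORE-SW1.

CORE-SW1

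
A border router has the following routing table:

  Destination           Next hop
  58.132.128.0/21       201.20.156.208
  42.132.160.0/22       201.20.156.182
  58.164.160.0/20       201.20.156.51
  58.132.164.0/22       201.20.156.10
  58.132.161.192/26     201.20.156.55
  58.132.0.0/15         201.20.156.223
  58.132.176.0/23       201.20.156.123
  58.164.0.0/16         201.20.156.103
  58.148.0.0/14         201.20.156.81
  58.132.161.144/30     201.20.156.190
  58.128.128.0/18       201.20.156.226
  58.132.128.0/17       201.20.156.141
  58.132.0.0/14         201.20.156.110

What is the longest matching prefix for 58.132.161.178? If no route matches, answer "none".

58.132.128.0/17

Entries matching 58.132.161.178:
  58.132.0.0/14 (58.132.0.0 - 58.135.255.255)
  58.132.0.0/15 (58.132.0.0 - 58.133.255.255)
  58.132.128.0/17 (58.132.128.0 - 58.132.255.255)
Most specific is 58.132.128.0/17.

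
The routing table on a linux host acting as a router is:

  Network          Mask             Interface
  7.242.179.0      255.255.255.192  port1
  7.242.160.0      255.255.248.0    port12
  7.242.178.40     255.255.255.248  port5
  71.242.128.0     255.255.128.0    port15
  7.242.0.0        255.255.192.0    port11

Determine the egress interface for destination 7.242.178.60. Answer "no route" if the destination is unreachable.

No entry's prefix contains 7.242.178.60; there is no default route.

no route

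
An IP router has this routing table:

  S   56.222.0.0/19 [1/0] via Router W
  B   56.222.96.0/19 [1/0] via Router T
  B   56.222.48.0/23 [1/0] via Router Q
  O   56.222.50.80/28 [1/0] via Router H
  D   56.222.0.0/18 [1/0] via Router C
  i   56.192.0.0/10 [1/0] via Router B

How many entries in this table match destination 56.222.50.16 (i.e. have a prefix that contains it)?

Prefixes containing 56.222.50.16:
  56.192.0.0/10 (56.192.0.0 - 56.255.255.255)
  56.222.0.0/18 (56.222.0.0 - 56.222.63.255)
Total matching entries: 2.

2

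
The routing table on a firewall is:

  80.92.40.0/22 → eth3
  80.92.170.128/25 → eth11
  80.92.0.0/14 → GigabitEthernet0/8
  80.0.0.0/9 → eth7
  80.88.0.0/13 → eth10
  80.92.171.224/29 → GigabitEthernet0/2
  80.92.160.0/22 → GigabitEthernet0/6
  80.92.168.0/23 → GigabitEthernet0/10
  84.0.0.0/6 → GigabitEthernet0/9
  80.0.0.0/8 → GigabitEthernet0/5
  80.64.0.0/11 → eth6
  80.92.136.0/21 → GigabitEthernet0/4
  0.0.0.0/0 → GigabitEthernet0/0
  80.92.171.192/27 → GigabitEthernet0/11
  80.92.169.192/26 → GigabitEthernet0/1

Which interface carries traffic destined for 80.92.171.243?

Routes whose prefix contains 80.92.171.243:
  0.0.0.0/0 (default, matches everything) -> GigabitEthernet0/0
  80.0.0.0/8 (80.0.0.0 - 80.255.255.255) -> GigabitEthernet0/5
  80.0.0.0/9 (80.0.0.0 - 80.127.255.255) -> eth7
  80.64.0.0/11 (80.64.0.0 - 80.95.255.255) -> eth6
  80.88.0.0/13 (80.88.0.0 - 80.95.255.255) -> eth10
  80.92.0.0/14 (80.92.0.0 - 80.95.255.255) -> GigabitEthernet0/8
More-specific entries that do NOT match:
  80.92.171.224/29 (80.92.171.224 - 80.92.171.231) does not contain 80.92.171.243
  80.92.171.192/27 (80.92.171.192 - 80.92.171.223) does not contain 80.92.171.243
  80.92.169.192/26 (80.92.169.192 - 80.92.169.255) does not contain 80.92.171.243
  80.92.170.128/25 (80.92.170.128 - 80.92.170.255) does not contain 80.92.171.243
  80.92.168.0/23 (80.92.168.0 - 80.92.169.255) does not contain 80.92.171.243
  80.92.40.0/22 (80.92.40.0 - 80.92.43.255) does not contain 80.92.171.243
  80.92.160.0/22 (80.92.160.0 - 80.92.163.255) does not contain 80.92.171.243
  80.92.136.0/21 (80.92.136.0 - 80.92.143.255) does not contain 80.92.171.243
Longest matching prefix is /14 -> interface GigabitEthernet0/8.

GigabitEthernet0/8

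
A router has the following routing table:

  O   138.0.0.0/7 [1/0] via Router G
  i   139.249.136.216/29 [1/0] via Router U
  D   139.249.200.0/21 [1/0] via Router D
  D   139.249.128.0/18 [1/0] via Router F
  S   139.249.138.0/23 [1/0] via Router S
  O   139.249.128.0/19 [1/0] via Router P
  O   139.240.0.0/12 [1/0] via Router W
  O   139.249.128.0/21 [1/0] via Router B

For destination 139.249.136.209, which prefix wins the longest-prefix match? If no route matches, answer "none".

Entries matching 139.249.136.209:
  138.0.0.0/7 (138.0.0.0 - 139.255.255.255)
  139.240.0.0/12 (139.240.0.0 - 139.255.255.255)
  139.249.128.0/18 (139.249.128.0 - 139.249.191.255)
  139.249.128.0/19 (139.249.128.0 - 139.249.159.255)
Most specific is 139.249.128.0/19.

139.249.128.0/19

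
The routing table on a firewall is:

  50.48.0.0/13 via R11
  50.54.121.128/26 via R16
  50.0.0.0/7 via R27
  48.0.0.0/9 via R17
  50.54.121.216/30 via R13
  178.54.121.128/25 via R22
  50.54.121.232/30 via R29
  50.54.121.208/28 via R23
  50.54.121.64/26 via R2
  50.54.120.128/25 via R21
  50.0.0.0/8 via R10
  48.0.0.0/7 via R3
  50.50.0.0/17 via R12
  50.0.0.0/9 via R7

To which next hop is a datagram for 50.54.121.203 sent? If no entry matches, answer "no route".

R11

Routes whose prefix contains 50.54.121.203:
  50.0.0.0/7 (50.0.0.0 - 51.255.255.255) -> R27
  50.0.0.0/8 (50.0.0.0 - 50.255.255.255) -> R10
  50.0.0.0/9 (50.0.0.0 - 50.127.255.255) -> R7
  50.48.0.0/13 (50.48.0.0 - 50.55.255.255) -> R11
More-specific entries that do NOT match:
  50.54.121.216/30 (50.54.121.216 - 50.54.121.219) does not contain 50.54.121.203
  50.54.121.232/30 (50.54.121.232 - 50.54.121.235) does not contain 50.54.121.203
  50.54.121.208/28 (50.54.121.208 - 50.54.121.223) does not contain 50.54.121.203
  50.54.121.128/26 (50.54.121.128 - 50.54.121.191) does not contain 50.54.121.203
  50.54.121.64/26 (50.54.121.64 - 50.54.121.127) does not contain 50.54.121.203
  178.54.121.128/25 (178.54.121.128 - 178.54.121.255) does not contain 50.54.121.203
  50.54.120.128/25 (50.54.120.128 - 50.54.120.255) does not contain 50.54.121.203
  50.50.0.0/17 (50.50.0.0 - 50.50.127.255) does not contain 50.54.121.203
Longest matching prefix is /13 -> next hop R11.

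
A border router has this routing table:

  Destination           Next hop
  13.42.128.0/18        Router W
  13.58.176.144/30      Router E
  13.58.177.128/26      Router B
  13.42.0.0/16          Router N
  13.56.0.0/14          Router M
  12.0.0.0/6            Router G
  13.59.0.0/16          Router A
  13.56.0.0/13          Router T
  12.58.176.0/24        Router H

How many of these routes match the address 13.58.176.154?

3

Prefixes containing 13.58.176.154:
  12.0.0.0/6 (12.0.0.0 - 15.255.255.255)
  13.56.0.0/13 (13.56.0.0 - 13.63.255.255)
  13.56.0.0/14 (13.56.0.0 - 13.59.255.255)
Total matching entries: 3.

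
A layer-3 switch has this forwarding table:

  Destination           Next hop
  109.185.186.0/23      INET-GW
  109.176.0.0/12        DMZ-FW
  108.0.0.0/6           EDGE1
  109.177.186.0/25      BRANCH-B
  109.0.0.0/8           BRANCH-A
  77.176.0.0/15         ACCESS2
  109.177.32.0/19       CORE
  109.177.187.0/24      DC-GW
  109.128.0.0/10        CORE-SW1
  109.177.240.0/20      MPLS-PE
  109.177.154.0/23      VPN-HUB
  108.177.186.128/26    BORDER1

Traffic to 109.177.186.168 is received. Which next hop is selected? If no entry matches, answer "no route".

Routes whose prefix contains 109.177.186.168:
  108.0.0.0/6 (108.0.0.0 - 111.255.255.255) -> EDGE1
  109.0.0.0/8 (109.0.0.0 - 109.255.255.255) -> BRANCH-A
  109.128.0.0/10 (109.128.0.0 - 109.191.255.255) -> CORE-SW1
  109.176.0.0/12 (109.176.0.0 - 109.191.255.255) -> DMZ-FW
More-specific entries that do NOT match:
  108.177.186.128/26 (108.177.186.128 - 108.177.186.191) does not contain 109.177.186.168
  109.177.186.0/25 (109.177.186.0 - 109.177.186.127) does not contain 109.177.186.168
  109.177.187.0/24 (109.177.187.0 - 109.177.187.255) does not contain 109.177.186.168
  109.185.186.0/23 (109.185.186.0 - 109.185.187.255) does not contain 109.177.186.168
  109.177.154.0/23 (109.177.154.0 - 109.177.155.255) does not contain 109.177.186.168
  109.177.240.0/20 (109.177.240.0 - 109.177.255.255) does not contain 109.177.186.168
  109.177.32.0/19 (109.177.32.0 - 109.177.63.255) does not contain 109.177.186.168
  77.176.0.0/15 (77.176.0.0 - 77.177.255.255) does not contain 109.177.186.168
Longest matching prefix is /12 -> next hop DMZ-FW.

DMZ-FW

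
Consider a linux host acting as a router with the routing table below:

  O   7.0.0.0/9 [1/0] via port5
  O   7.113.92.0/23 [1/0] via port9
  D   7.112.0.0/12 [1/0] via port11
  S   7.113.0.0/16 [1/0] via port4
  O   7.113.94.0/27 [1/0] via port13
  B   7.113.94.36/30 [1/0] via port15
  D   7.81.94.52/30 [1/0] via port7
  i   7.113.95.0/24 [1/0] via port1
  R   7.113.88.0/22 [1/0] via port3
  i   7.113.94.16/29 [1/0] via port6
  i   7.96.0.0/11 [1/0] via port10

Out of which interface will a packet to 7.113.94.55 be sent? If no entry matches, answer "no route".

port4

Routes whose prefix contains 7.113.94.55:
  7.0.0.0/9 (7.0.0.0 - 7.127.255.255) -> port5
  7.96.0.0/11 (7.96.0.0 - 7.127.255.255) -> port10
  7.112.0.0/12 (7.112.0.0 - 7.127.255.255) -> port11
  7.113.0.0/16 (7.113.0.0 - 7.113.255.255) -> port4
More-specific entries that do NOT match:
  7.113.94.36/30 (7.113.94.36 - 7.113.94.39) does not contain 7.113.94.55
  7.81.94.52/30 (7.81.94.52 - 7.81.94.55) does not contain 7.113.94.55
  7.113.94.16/29 (7.113.94.16 - 7.113.94.23) does not contain 7.113.94.55
  7.113.94.0/27 (7.113.94.0 - 7.113.94.31) does not contain 7.113.94.55
  7.113.95.0/24 (7.113.95.0 - 7.113.95.255) does not contain 7.113.94.55
  7.113.92.0/23 (7.113.92.0 - 7.113.93.255) does not contain 7.113.94.55
  7.113.88.0/22 (7.113.88.0 - 7.113.91.255) does not contain 7.113.94.55
Longest matching prefix is /16 -> interface port4.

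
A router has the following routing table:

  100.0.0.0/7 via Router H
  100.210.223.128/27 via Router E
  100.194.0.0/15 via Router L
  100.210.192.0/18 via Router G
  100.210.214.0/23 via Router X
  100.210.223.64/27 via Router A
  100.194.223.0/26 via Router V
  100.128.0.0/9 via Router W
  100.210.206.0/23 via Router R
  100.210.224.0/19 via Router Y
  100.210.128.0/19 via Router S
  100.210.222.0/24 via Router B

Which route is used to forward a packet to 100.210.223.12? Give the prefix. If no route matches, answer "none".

100.210.192.0/18

Entries matching 100.210.223.12:
  100.0.0.0/7 (100.0.0.0 - 101.255.255.255)
  100.128.0.0/9 (100.128.0.0 - 100.255.255.255)
  100.210.192.0/18 (100.210.192.0 - 100.210.255.255)
Most specific is 100.210.192.0/18.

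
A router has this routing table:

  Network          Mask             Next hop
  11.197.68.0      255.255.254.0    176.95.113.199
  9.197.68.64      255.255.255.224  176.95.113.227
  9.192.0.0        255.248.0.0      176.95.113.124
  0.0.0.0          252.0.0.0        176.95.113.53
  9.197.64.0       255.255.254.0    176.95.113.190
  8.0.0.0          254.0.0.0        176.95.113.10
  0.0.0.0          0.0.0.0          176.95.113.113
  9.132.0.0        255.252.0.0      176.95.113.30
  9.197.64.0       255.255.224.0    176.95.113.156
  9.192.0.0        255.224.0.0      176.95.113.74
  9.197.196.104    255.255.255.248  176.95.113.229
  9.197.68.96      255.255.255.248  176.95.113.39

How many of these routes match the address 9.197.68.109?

Prefixes containing 9.197.68.109:
  0.0.0.0/0 (default, matches everything)
  8.0.0.0/7 (8.0.0.0 - 9.255.255.255)
  9.192.0.0/11 (9.192.0.0 - 9.223.255.255)
  9.192.0.0/13 (9.192.0.0 - 9.199.255.255)
  9.197.64.0/19 (9.197.64.0 - 9.197.95.255)
Total matching entries: 5.

5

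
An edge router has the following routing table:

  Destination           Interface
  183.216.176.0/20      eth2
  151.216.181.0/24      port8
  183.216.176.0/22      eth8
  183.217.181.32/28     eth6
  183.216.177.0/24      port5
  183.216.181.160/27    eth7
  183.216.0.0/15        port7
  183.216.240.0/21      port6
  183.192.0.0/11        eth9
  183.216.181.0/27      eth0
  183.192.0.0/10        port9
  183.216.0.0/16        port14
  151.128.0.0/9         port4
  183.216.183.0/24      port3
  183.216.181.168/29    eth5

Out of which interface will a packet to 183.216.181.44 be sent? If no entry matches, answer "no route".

Routes whose prefix contains 183.216.181.44:
  183.192.0.0/10 (183.192.0.0 - 183.255.255.255) -> port9
  183.192.0.0/11 (183.192.0.0 - 183.223.255.255) -> eth9
  183.216.0.0/15 (183.216.0.0 - 183.217.255.255) -> port7
  183.216.0.0/16 (183.216.0.0 - 183.216.255.255) -> port14
  183.216.176.0/20 (183.216.176.0 - 183.216.191.255) -> eth2
More-specific entries that do NOT match:
  183.216.181.168/29 (183.216.181.168 - 183.216.181.175) does not contain 183.216.181.44
  183.217.181.32/28 (183.217.181.32 - 183.217.181.47) does not contain 183.216.181.44
  183.216.181.160/27 (183.216.181.160 - 183.216.181.191) does not contain 183.216.181.44
  183.216.181.0/27 (183.216.181.0 - 183.216.181.31) does not contain 183.216.181.44
  151.216.181.0/24 (151.216.181.0 - 151.216.181.255) does not contain 183.216.181.44
  183.216.177.0/24 (183.216.177.0 - 183.216.177.255) does not contain 183.216.181.44
  183.216.183.0/24 (183.216.183.0 - 183.216.183.255) does not contain 183.216.181.44
  183.216.176.0/22 (183.216.176.0 - 183.216.179.255) does not contain 183.216.181.44
  183.216.240.0/21 (183.216.240.0 - 183.216.247.255) does not contain 183.216.181.44
Longest matching prefix is /20 -> interface eth2.

eth2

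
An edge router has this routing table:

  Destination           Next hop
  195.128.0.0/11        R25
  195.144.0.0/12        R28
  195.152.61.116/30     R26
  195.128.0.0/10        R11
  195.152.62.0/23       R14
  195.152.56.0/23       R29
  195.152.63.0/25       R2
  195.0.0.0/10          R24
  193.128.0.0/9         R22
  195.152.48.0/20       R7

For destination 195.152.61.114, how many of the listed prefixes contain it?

4

Prefixes containing 195.152.61.114:
  195.128.0.0/10 (195.128.0.0 - 195.191.255.255)
  195.128.0.0/11 (195.128.0.0 - 195.159.255.255)
  195.144.0.0/12 (195.144.0.0 - 195.159.255.255)
  195.152.48.0/20 (195.152.48.0 - 195.152.63.255)
Total matching entries: 4.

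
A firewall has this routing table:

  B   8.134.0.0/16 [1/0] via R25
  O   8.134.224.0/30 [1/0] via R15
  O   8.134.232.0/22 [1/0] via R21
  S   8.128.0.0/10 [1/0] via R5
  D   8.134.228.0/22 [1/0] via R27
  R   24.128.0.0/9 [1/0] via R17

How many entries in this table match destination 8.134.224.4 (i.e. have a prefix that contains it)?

2

Prefixes containing 8.134.224.4:
  8.128.0.0/10 (8.128.0.0 - 8.191.255.255)
  8.134.0.0/16 (8.134.0.0 - 8.134.255.255)
Total matching entries: 2.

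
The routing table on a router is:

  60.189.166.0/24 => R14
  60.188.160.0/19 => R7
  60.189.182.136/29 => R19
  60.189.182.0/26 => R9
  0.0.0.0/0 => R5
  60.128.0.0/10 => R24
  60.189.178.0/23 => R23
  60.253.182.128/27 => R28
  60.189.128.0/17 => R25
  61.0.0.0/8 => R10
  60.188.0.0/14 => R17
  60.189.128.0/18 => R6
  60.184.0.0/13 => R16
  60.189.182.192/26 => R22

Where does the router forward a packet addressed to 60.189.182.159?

R6

Routes whose prefix contains 60.189.182.159:
  0.0.0.0/0 (default, matches everything) -> R5
  60.128.0.0/10 (60.128.0.0 - 60.191.255.255) -> R24
  60.184.0.0/13 (60.184.0.0 - 60.191.255.255) -> R16
  60.188.0.0/14 (60.188.0.0 - 60.191.255.255) -> R17
  60.189.128.0/17 (60.189.128.0 - 60.189.255.255) -> R25
  60.189.128.0/18 (60.189.128.0 - 60.189.191.255) -> R6
More-specific entries that do NOT match:
  60.189.182.136/29 (60.189.182.136 - 60.189.182.143) does not contain 60.189.182.159
  60.253.182.128/27 (60.253.182.128 - 60.253.182.159) does not contain 60.189.182.159
  60.189.182.0/26 (60.189.182.0 - 60.189.182.63) does not contain 60.189.182.159
  60.189.182.192/26 (60.189.182.192 - 60.189.182.255) does not contain 60.189.182.159
  60.189.166.0/24 (60.189.166.0 - 60.189.166.255) does not contain 60.189.182.159
  60.189.178.0/23 (60.189.178.0 - 60.189.179.255) does not contain 60.189.182.159
  60.188.160.0/19 (60.188.160.0 - 60.188.191.255) does not contain 60.189.182.159
Longest matching prefix is /18 -> next hop R6.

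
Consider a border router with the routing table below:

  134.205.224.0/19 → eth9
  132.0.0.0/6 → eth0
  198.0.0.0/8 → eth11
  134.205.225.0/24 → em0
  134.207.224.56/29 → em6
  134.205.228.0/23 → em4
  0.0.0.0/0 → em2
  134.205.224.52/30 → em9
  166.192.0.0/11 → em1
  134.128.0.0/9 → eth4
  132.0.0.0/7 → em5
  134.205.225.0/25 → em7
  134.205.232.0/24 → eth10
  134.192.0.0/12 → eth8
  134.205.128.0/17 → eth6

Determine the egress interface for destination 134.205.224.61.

eth9

Routes whose prefix contains 134.205.224.61:
  0.0.0.0/0 (default, matches everything) -> em2
  132.0.0.0/6 (132.0.0.0 - 135.255.255.255) -> eth0
  134.128.0.0/9 (134.128.0.0 - 134.255.255.255) -> eth4
  134.192.0.0/12 (134.192.0.0 - 134.207.255.255) -> eth8
  134.205.128.0/17 (134.205.128.0 - 134.205.255.255) -> eth6
  134.205.224.0/19 (134.205.224.0 - 134.205.255.255) -> eth9
More-specific entries that do NOT match:
  134.205.224.52/30 (134.205.224.52 - 134.205.224.55) does not contain 134.205.224.61
  134.207.224.56/29 (134.207.224.56 - 134.207.224.63) does not contain 134.205.224.61
  134.205.225.0/25 (134.205.225.0 - 134.205.225.127) does not contain 134.205.224.61
  134.205.225.0/24 (134.205.225.0 - 134.205.225.255) does not contain 134.205.224.61
  134.205.232.0/24 (134.205.232.0 - 134.205.232.255) does not contain 134.205.224.61
  134.205.228.0/23 (134.205.228.0 - 134.205.229.255) does not contain 134.205.224.61
Longest matching prefix is /19 -> interface eth9.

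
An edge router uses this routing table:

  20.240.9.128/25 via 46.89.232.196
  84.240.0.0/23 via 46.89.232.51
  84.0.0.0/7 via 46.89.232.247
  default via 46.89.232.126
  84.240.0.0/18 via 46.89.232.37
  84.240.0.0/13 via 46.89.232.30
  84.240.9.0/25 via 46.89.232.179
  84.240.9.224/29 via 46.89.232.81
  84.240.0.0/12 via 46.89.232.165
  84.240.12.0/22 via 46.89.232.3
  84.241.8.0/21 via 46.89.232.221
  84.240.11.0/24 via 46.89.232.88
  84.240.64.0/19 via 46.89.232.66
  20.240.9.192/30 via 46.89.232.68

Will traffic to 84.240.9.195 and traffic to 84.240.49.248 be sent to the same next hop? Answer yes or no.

84.240.9.195: longest match 84.240.0.0/18 -> 46.89.232.37
84.240.49.248: longest match 84.240.0.0/18 -> 46.89.232.37

yes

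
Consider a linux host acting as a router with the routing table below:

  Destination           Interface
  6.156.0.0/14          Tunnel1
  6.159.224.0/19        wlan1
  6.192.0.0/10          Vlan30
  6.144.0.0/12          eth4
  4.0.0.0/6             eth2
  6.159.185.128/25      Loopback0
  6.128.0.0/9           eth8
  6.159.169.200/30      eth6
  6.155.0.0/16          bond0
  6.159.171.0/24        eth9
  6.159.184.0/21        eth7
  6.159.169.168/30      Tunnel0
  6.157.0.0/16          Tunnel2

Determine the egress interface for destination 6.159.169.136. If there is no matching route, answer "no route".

Routes whose prefix contains 6.159.169.136:
  4.0.0.0/6 (4.0.0.0 - 7.255.255.255) -> eth2
  6.128.0.0/9 (6.128.0.0 - 6.255.255.255) -> eth8
  6.144.0.0/12 (6.144.0.0 - 6.159.255.255) -> eth4
  6.156.0.0/14 (6.156.0.0 - 6.159.255.255) -> Tunnel1
More-specific entries that do NOT match:
  6.159.169.200/30 (6.159.169.200 - 6.159.169.203) does not contain 6.159.169.136
  6.159.169.168/30 (6.159.169.168 - 6.159.169.171) does not contain 6.159.169.136
  6.159.185.128/25 (6.159.185.128 - 6.159.185.255) does not contain 6.159.169.136
  6.159.171.0/24 (6.159.171.0 - 6.159.171.255) does not contain 6.159.169.136
  6.159.184.0/21 (6.159.184.0 - 6.159.191.255) does not contain 6.159.169.136
  6.159.224.0/19 (6.159.224.0 - 6.159.255.255) does not contain 6.159.169.136
  6.155.0.0/16 (6.155.0.0 - 6.155.255.255) does not contain 6.159.169.136
  6.157.0.0/16 (6.157.0.0 - 6.157.255.255) does not contain 6.159.169.136
Longest matching prefix is /14 -> interface Tunnel1.

Tunnel1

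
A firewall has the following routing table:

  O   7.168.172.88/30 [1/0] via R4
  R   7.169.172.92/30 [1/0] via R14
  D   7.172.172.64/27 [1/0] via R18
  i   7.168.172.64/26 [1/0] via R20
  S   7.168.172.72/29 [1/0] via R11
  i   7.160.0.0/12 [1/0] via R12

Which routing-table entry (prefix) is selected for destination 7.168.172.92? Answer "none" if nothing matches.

Entries matching 7.168.172.92:
  7.160.0.0/12 (7.160.0.0 - 7.175.255.255)
  7.168.172.64/26 (7.168.172.64 - 7.168.172.127)
Most specific is 7.168.172.64/26.

7.168.172.64/26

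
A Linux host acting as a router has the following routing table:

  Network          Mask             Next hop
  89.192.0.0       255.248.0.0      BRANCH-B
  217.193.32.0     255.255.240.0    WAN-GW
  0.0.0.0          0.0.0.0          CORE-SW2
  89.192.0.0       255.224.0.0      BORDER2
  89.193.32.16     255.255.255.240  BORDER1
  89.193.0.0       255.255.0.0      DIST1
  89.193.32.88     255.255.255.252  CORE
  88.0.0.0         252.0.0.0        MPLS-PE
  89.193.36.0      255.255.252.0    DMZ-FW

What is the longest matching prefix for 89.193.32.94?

89.193.0.0/16

Entries matching 89.193.32.94:
  0.0.0.0/0 (default, matches everything)
  88.0.0.0/6 (88.0.0.0 - 91.255.255.255)
  89.192.0.0/11 (89.192.0.0 - 89.223.255.255)
  89.192.0.0/13 (89.192.0.0 - 89.199.255.255)
  89.193.0.0/16 (89.193.0.0 - 89.193.255.255)
Most specific is 89.193.0.0/16.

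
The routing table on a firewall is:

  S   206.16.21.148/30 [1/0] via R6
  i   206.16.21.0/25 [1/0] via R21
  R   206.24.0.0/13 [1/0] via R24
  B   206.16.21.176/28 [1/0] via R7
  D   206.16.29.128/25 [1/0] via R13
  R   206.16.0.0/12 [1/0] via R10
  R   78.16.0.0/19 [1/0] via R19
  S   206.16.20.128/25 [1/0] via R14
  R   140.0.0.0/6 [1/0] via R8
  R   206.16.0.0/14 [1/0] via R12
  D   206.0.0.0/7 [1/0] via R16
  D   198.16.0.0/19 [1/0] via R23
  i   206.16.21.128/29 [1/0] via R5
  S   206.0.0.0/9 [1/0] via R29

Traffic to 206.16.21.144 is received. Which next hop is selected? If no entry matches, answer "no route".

R12

Routes whose prefix contains 206.16.21.144:
  206.0.0.0/7 (206.0.0.0 - 207.255.255.255) -> R16
  206.0.0.0/9 (206.0.0.0 - 206.127.255.255) -> R29
  206.16.0.0/12 (206.16.0.0 - 206.31.255.255) -> R10
  206.16.0.0/14 (206.16.0.0 - 206.19.255.255) -> R12
More-specific entries that do NOT match:
  206.16.21.148/30 (206.16.21.148 - 206.16.21.151) does not contain 206.16.21.144
  206.16.21.128/29 (206.16.21.128 - 206.16.21.135) does not contain 206.16.21.144
  206.16.21.176/28 (206.16.21.176 - 206.16.21.191) does not contain 206.16.21.144
  206.16.21.0/25 (206.16.21.0 - 206.16.21.127) does not contain 206.16.21.144
  206.16.29.128/25 (206.16.29.128 - 206.16.29.255) does not contain 206.16.21.144
  206.16.20.128/25 (206.16.20.128 - 206.16.20.255) does not contain 206.16.21.144
  78.16.0.0/19 (78.16.0.0 - 78.16.31.255) does not contain 206.16.21.144
  198.16.0.0/19 (198.16.0.0 - 198.16.31.255) does not contain 206.16.21.144
Longest matching prefix is /14 -> next hop R12.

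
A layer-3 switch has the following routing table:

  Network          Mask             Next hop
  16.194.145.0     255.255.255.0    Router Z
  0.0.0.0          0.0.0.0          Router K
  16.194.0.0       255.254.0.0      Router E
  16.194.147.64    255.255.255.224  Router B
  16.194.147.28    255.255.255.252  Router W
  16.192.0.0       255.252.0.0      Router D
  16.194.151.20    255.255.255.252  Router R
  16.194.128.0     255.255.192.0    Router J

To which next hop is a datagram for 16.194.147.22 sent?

Router J

Routes whose prefix contains 16.194.147.22:
  0.0.0.0/0 (default, matches everything) -> Router K
  16.192.0.0/14 (16.192.0.0 - 16.195.255.255) -> Router D
  16.194.0.0/15 (16.194.0.0 - 16.195.255.255) -> Router E
  16.194.128.0/18 (16.194.128.0 - 16.194.191.255) -> Router J
More-specific entries that do NOT match:
  16.194.147.28/30 (16.194.147.28 - 16.194.147.31) does not contain 16.194.147.22
  16.194.151.20/30 (16.194.151.20 - 16.194.151.23) does not contain 16.194.147.22
  16.194.147.64/27 (16.194.147.64 - 16.194.147.95) does not contain 16.194.147.22
  16.194.145.0/24 (16.194.145.0 - 16.194.145.255) does not contain 16.194.147.22
Longest matching prefix is /18 -> next hop Router J.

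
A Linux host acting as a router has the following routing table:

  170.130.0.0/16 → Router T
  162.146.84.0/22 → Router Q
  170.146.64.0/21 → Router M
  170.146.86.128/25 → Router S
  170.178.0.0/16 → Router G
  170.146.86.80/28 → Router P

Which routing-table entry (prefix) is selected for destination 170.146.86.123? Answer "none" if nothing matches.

170.146.86.123 is outside every listed prefix and there is no default route.

none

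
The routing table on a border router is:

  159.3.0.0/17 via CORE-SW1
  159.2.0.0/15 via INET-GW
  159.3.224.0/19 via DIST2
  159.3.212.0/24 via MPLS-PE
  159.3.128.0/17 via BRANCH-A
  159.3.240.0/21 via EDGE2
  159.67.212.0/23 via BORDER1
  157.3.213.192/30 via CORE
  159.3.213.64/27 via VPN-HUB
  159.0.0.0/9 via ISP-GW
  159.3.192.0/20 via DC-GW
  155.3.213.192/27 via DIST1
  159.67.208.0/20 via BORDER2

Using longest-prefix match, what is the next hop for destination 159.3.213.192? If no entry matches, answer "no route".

BRANCH-A

Routes whose prefix contains 159.3.213.192:
  159.0.0.0/9 (159.0.0.0 - 159.127.255.255) -> ISP-GW
  159.2.0.0/15 (159.2.0.0 - 159.3.255.255) -> INET-GW
  159.3.128.0/17 (159.3.128.0 - 159.3.255.255) -> BRANCH-A
More-specific entries that do NOT match:
  157.3.213.192/30 (157.3.213.192 - 157.3.213.195) does not contain 159.3.213.192
  159.3.213.64/27 (159.3.213.64 - 159.3.213.95) does not contain 159.3.213.192
  155.3.213.192/27 (155.3.213.192 - 155.3.213.223) does not contain 159.3.213.192
  159.3.212.0/24 (159.3.212.0 - 159.3.212.255) does not contain 159.3.213.192
  159.67.212.0/23 (159.67.212.0 - 159.67.213.255) does not contain 159.3.213.192
  159.3.240.0/21 (159.3.240.0 - 159.3.247.255) does not contain 159.3.213.192
  159.3.192.0/20 (159.3.192.0 - 159.3.207.255) does not contain 159.3.213.192
  159.67.208.0/20 (159.67.208.0 - 159.67.223.255) does not contain 159.3.213.192
  159.3.224.0/19 (159.3.224.0 - 159.3.255.255) does not contain 159.3.213.192
Longest matching prefix is /17 -> next hop BRANCH-A.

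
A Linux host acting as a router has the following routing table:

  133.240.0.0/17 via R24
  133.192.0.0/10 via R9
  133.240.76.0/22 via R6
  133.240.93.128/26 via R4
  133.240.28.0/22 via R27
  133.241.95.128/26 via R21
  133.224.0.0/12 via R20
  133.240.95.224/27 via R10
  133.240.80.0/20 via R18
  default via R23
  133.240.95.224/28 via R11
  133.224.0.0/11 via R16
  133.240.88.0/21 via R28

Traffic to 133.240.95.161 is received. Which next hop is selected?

R28

Routes whose prefix contains 133.240.95.161:
  0.0.0.0/0 (default, matches everything) -> R23
  133.192.0.0/10 (133.192.0.0 - 133.255.255.255) -> R9
  133.224.0.0/11 (133.224.0.0 - 133.255.255.255) -> R16
  133.240.0.0/17 (133.240.0.0 - 133.240.127.255) -> R24
  133.240.80.0/20 (133.240.80.0 - 133.240.95.255) -> R18
  133.240.88.0/21 (133.240.88.0 - 133.240.95.255) -> R28
More-specific entries that do NOT match:
  133.240.95.224/28 (133.240.95.224 - 133.240.95.239) does not contain 133.240.95.161
  133.240.95.224/27 (133.240.95.224 - 133.240.95.255) does not contain 133.240.95.161
  133.240.93.128/26 (133.240.93.128 - 133.240.93.191) does not contain 133.240.95.161
  133.241.95.128/26 (133.241.95.128 - 133.241.95.191) does not contain 133.240.95.161
  133.240.76.0/22 (133.240.76.0 - 133.240.79.255) does not contain 133.240.95.161
  133.240.28.0/22 (133.240.28.0 - 133.240.31.255) does not contain 133.240.95.161
Longest matching prefix is /21 -> next hop R28.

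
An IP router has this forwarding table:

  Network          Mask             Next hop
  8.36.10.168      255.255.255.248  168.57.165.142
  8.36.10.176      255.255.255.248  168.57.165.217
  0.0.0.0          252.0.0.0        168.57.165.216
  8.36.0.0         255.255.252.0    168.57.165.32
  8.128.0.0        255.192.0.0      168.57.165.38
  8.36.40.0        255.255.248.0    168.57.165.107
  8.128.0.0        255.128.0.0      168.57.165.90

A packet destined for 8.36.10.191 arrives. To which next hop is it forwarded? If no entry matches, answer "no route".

No entry's prefix contains 8.36.10.191; there is no default route.

no route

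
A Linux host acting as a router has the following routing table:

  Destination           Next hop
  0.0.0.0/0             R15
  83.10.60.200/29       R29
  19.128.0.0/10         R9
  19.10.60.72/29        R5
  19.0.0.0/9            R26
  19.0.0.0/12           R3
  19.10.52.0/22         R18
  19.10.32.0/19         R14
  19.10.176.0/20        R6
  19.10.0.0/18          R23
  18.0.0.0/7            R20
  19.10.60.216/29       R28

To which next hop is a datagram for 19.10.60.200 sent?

Routes whose prefix contains 19.10.60.200:
  0.0.0.0/0 (default, matches everything) -> R15
  18.0.0.0/7 (18.0.0.0 - 19.255.255.255) -> R20
  19.0.0.0/9 (19.0.0.0 - 19.127.255.255) -> R26
  19.0.0.0/12 (19.0.0.0 - 19.15.255.255) -> R3
  19.10.0.0/18 (19.10.0.0 - 19.10.63.255) -> R23
  19.10.32.0/19 (19.10.32.0 - 19.10.63.255) -> R14
More-specific entries that do NOT match:
  83.10.60.200/29 (83.10.60.200 - 83.10.60.207) does not contain 19.10.60.200
  19.10.60.72/29 (19.10.60.72 - 19.10.60.79) does not contain 19.10.60.200
  19.10.60.216/29 (19.10.60.216 - 19.10.60.223) does not contain 19.10.60.200
  19.10.52.0/22 (19.10.52.0 - 19.10.55.255) does not contain 19.10.60.200
  19.10.176.0/20 (19.10.176.0 - 19.10.191.255) does not contain 19.10.60.200
Longest matching prefix is /19 -> next hop R14.

R14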